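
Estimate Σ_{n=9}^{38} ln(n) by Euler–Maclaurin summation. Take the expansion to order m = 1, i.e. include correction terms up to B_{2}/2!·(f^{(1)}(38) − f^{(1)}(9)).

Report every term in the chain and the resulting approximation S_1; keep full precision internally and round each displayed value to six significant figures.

∫_9^38 ln(x) dx evaluates to 89.4533.
Endpoint term: (f(9) + f(38))/2 = (2.19722 + 3.63759)/2 = 2.91741.
So far: 92.3707.
Correction k=1: B_{2}/2! · (f^{(1)}(38) − f^{(1)}(9)) = 1/12 · (0.0263158 − 0.111111) = -0.00706628.

S_1 ≈ 92.3636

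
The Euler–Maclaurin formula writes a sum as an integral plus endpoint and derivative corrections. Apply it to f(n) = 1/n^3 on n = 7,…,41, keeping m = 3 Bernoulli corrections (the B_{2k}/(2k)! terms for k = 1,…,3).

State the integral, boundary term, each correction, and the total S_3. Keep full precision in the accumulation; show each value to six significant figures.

S_3 ≈ 0.0114750

Integral: ∫_7^41 1/x^3 dx = 0.00990664.
Boundary: ½(f(7) + f(41)) = ½(0.00291545 + 1.45094e-05) = 0.00146498.
Integral + boundary = 0.0113716.
Order-1 term: 1/12 · (-1.06166e-06 − (-0.00124948)) = 0.000104035.
After k=1: 0.0114757.
Order-2 term: −1/720 · (-1.26313e-08 − (-0.000509992)) = -7.08304e-07.
After k=2: 0.0114749.
Order-3 term: 1/30240 · (-3.15595e-10 − (-0.000437136)) = 1.44555e-08.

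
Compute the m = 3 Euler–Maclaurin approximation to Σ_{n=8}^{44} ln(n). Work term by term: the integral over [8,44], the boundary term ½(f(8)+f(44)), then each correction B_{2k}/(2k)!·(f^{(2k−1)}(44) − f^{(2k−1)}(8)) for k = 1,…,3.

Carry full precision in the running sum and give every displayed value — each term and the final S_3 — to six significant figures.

S_3 ≈ 116.792

The integral term ∫_8^44 ln(x) dx = 113.869.
½[f(8) + f(44)] = ½[2.07944 + 3.78419] = 2.93182.
Running total after boundary: 116.801.
k=1: B_{2}/(2)! × [f^{(1)}(44) − f^{(1)}(8)] = 1/12 × (0.0227273 − 0.125000) = -0.00852273.
After k=1: 116.792.
k=2: B_{4}/(4)! × [f^{(3)}(44) − f^{(3)}(8)] = −1/720 × (2.34786e-05 − 0.00390625) = 5.39274e-06.
After k=2: 116.792.
k=3: B_{6}/(6)! × [f^{(5)}(44) − f^{(5)}(8)] = 1/30240 × (1.45528e-07 − 0.000732422) = -2.42155e-08.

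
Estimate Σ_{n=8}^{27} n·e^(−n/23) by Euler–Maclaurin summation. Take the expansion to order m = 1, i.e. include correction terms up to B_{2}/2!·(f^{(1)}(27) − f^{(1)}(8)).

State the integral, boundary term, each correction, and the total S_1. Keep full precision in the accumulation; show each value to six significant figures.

S_1 ≈ 154.964

The integral term ∫_8^27 x·e^(−x/23) dx = 148.008.
Boundary: ½(f(8) + f(27)) = ½(5.64977 + 8.34718) = 6.99848.
So far: 155.006.
Correction k=1: B_{2}/2! · (f^{(1)}(27) − f^{(1)}(8)) = 1/12 · (-0.0537661 − 0.460579) = -0.0428621.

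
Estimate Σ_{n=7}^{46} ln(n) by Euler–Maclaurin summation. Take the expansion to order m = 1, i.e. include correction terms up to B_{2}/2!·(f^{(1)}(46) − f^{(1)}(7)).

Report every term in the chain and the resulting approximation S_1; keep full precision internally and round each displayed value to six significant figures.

S_1 ≈ 126.373

∫_7^46 ln(x) dx evaluates to 123.496.
Endpoint term: (f(7) + f(46))/2 = (1.94591 + 3.82864)/2 = 2.88728.
Running total after boundary: 126.383.
Correction k=1: B_{2}/2! · (f^{(1)}(46) − f^{(1)}(7)) = 1/12 · (0.0217391 − 0.142857) = -0.0100932.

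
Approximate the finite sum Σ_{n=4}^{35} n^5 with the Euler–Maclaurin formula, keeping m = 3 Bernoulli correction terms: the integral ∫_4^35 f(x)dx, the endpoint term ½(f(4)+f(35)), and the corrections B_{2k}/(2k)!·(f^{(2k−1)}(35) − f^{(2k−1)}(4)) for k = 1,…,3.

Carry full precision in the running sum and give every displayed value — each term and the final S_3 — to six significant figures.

S_3 ≈ 3.33263e+08

∫_4^35 x^5 dx evaluates to 3.06377e+08.
Endpoint term: (f(4) + f(35))/2 = (1024.00 + 5.25219e+07)/2 = 2.62614e+07.
So far: 3.32638e+08.
k=1: B_{2}/(2)! × [f^{(1)}(35) − f^{(1)}(4)] = 1/12 × (7.50312e+06 − 1280.00) = 625154.
After k=1: 3.33264e+08.
k=2: B_{4}/(4)! × [f^{(3)}(35) − f^{(3)}(4)] = −1/720 × (73500.0 − 960.000) = -100.750.
After k=2: 3.33263e+08.
k=3: B_{6}/(6)! × [f^{(5)}(35) − f^{(5)}(4)] = 1/30240 × (120.000 − 120.000) = 0.00000.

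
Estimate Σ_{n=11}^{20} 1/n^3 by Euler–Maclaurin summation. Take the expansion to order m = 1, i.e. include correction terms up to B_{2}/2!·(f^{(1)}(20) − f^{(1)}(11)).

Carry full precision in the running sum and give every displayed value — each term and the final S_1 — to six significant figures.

S_1 ≈ 0.00333590

∫_11^20 1/x^3 dx evaluates to 0.00288223.
½[f(11) + f(20)] = ½[0.000751315 + 0.000125000] = 0.000438157.
So far: 0.00332039.
Correction k=1: B_{2}/2! · (f^{(1)}(20) − f^{(1)}(11)) = 1/12 · (-1.87500e-05 − (-0.000204904)) = 1.55128e-05.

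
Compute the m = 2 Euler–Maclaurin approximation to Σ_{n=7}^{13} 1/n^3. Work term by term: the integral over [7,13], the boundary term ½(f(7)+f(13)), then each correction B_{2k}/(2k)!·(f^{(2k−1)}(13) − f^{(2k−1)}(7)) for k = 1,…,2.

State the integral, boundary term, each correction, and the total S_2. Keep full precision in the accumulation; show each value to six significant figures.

Integral: ∫_7^13 1/x^3 dx = 0.00724550.
Endpoint term: (f(7) + f(13))/2 = (0.00291545 + 0.000455166)/2 = 0.00168531.
So far: 0.00893081.
k=1: B_{2}/(2)! × [f^{(1)}(13) − f^{(1)}(7)] = 1/12 × (-0.000105038 − (-0.00124948)) = 9.53701e-05.
Partial sum through k=1: 0.00902618.
k=2: B_{4}/(4)! × [f^{(3)}(13) − f^{(3)}(7)] = −1/720 × (-1.24306e-05 − (-0.000509992)) = -6.91057e-07.

S_2 ≈ 0.00902549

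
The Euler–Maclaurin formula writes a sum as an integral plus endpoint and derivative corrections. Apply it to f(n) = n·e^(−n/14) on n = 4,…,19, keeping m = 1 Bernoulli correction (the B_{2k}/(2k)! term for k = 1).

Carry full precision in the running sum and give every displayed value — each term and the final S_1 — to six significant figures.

Integral: ∫_4^19 x·e^(−x/14) dx = 70.4557.
Boundary: ½(f(4) + f(19)) = ½(3.00591 + 4.89051) = 3.94821.
So far: 74.4039.
Order-1 term: 1/12 · (-0.0919268 − 0.536769) = -0.0523914.

S_1 ≈ 74.3515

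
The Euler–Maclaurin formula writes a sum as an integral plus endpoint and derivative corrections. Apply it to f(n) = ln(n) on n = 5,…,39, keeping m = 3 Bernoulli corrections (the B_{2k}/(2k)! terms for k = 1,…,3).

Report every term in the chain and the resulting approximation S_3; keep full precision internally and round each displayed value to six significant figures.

∫_5^39 ln(x) dx evaluates to 100.832.
Boundary: ½(f(5) + f(39)) = ½(1.60944 + 3.66356) = 2.63650.
So far: 103.468.
Order-1 term: 1/12 · (0.0256410 − 0.200000) = -0.0145299.
Running total after k=1: 103.454.
Order-2 term: −1/720 · (3.37160e-05 − 0.0160000) = 2.21754e-05.
Running total after k=2: 103.454.
Order-3 term: 1/30240 · (2.66004e-07 − 0.00768000) = -2.53959e-07.

S_3 ≈ 103.454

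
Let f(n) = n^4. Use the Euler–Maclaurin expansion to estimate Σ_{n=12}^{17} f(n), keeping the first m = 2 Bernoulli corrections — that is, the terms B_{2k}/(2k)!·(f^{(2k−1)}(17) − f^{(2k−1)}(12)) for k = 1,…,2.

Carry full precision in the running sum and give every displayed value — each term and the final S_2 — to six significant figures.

S_2 ≈ 287395

∫_12^17 x^4 dx evaluates to 234205.
½[f(12) + f(17)] = ½[20736.0 + 83521.0] = 52128.5.
So far: 286334.
Correction k=1: B_{2}/2! · (f^{(1)}(17) − f^{(1)}(12)) = 1/12 · (19652.0 − 6912.00) = 1061.67.
Partial sum through k=1: 287395.
Correction k=2: B_{4}/4! · (f^{(3)}(17) − f^{(3)}(12)) = −1/720 · (408.000 − 288.000) = -0.166667.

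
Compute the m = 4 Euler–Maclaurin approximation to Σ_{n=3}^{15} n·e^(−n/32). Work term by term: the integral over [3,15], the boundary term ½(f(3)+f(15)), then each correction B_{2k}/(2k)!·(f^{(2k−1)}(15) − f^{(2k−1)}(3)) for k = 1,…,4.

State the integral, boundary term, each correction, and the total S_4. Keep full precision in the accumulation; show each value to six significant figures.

The integral term ∫_3^15 x·e^(−x/32) dx = 78.5925.
Boundary: ½(f(3) + f(15)) = ½(2.73153 + 9.38676) = 6.05915.
Running total after boundary: 84.6516.
Correction k=1: B_{2}/2! · (f^{(1)}(15) − f^{(1)}(3)) = 1/12 · (0.332448 − 0.825150) = -0.0410585.
Running total after k=1: 84.6105.
Correction k=2: B_{4}/4! · (f^{(3)}(15) − f^{(3)}(3)) = −1/720 · (0.00154689 − 0.00258415) = 1.44064e-06.
Running total after k=2: 84.6105.
Correction k=3: B_{6}/6! · (f^{(5)}(15) − f^{(5)}(3)) = 1/30240 · (2.70422e-06 − 4.26025e-06) = -5.14558e-11.
Running total after k=3: 84.6105.
Correction k=4: B_{8}/8! · (f^{(7)}(15) − f^{(7)}(3)) = −1/1209600 · (3.80646e-09 − 5.85635e-09) = 1.69469e-15.

S_4 ≈ 84.6105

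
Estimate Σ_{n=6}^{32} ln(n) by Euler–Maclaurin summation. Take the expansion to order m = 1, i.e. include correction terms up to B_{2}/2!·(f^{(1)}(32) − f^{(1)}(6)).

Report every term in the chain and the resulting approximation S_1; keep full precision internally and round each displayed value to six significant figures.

S_1 ≈ 76.7705

Integral: ∫_6^32 ln(x) dx = 74.1530.
Endpoint term: (f(6) + f(32))/2 = (1.79176 + 3.46574)/2 = 2.62875.
Integral + boundary = 76.7817.
k=1: B_{2}/(2)! × [f^{(1)}(32) − f^{(1)}(6)] = 1/12 × (0.0312500 − 0.166667) = -0.0112847.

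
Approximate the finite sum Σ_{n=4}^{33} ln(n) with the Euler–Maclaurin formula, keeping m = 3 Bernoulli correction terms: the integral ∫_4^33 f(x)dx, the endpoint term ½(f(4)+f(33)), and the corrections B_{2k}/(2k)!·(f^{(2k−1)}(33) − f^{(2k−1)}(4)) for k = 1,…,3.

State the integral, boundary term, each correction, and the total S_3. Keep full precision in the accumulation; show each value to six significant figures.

∫_4^33 ln(x) dx evaluates to 80.8396.
Endpoint term: (f(4) + f(33))/2 = (1.38629 + 3.49651)/2 = 2.44140.
Running total after boundary: 83.2810.
k=1: B_{2}/(2)! × [f^{(1)}(33) − f^{(1)}(4)] = 1/12 × (0.0303030 − 0.250000) = -0.0183081.
After k=1: 83.2627.
k=2: B_{4}/(4)! × [f^{(3)}(33) − f^{(3)}(4)] = −1/720 × (5.56529e-05 − 0.0312500) = 4.33255e-05.
After k=2: 83.2627.
k=3: B_{6}/(6)! × [f^{(5)}(33) − f^{(5)}(4)] = 1/30240 × (6.13256e-07 − 0.0234375) = -7.75029e-07.

S_3 ≈ 83.2627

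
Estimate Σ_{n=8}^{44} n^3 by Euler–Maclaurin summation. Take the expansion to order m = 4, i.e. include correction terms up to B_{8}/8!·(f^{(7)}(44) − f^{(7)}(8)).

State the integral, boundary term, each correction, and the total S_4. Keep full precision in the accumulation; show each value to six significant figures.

Integral: ∫_8^44 x^3 dx = 936000.
½[f(8) + f(44)] = ½[512.000 + 85184.0] = 42848.0.
Running total after boundary: 978848.
k=1: B_{2}/(2)! × [f^{(1)}(44) − f^{(1)}(8)] = 1/12 × (5808.00 − 192.000) = 468.000.
Partial sum through k=1: 979316.
k=2: B_{4}/(4)! × [f^{(3)}(44) − f^{(3)}(8)] = −1/720 × (6.00000 − 6.00000) = 0.00000.
Partial sum through k=2: 979316.
k=3: B_{6}/(6)! × [f^{(5)}(44) − f^{(5)}(8)] = 1/30240 × (0.00000 − 0.00000) = 0.00000.
Partial sum through k=3: 979316.
k=4: B_{8}/(8)! × [f^{(7)}(44) − f^{(7)}(8)] = −1/1209600 × (0.00000 − 0.00000) = 0.00000.

S_4 ≈ 979316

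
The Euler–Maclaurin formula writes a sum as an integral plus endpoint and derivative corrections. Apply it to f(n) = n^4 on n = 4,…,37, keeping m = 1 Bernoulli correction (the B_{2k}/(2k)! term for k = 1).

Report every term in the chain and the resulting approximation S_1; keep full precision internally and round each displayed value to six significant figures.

S_1 ≈ 1.48227e+07

The integral term ∫_4^37 x^4 dx = 1.38686e+07.
Endpoint term: (f(4) + f(37))/2 = (256.000 + 1.87416e+06)/2 = 937208.
Integral + boundary = 1.48058e+07.
Correction k=1: B_{2}/2! · (f^{(1)}(37) − f^{(1)}(4)) = 1/12 · (202612 − 256.000) = 16863.0.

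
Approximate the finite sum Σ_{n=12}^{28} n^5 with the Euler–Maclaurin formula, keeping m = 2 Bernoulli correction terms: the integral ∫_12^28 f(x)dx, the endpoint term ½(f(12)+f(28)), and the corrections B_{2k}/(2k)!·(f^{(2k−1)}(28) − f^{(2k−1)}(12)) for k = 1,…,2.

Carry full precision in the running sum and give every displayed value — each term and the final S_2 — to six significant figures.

S_2 ≈ 8.87944e+07

∫_12^28 x^5 dx evaluates to 7.98174e+07.
Boundary: ½(f(12) + f(28)) = ½(248832 + 1.72104e+07) = 8.72960e+06.
So far: 8.85470e+07.
Order-1 term: 1/12 · (3.07328e+06 − 103680) = 247467.
After k=1: 8.87945e+07.
Order-2 term: −1/720 · (47040.0 − 8640.00) = -53.3333.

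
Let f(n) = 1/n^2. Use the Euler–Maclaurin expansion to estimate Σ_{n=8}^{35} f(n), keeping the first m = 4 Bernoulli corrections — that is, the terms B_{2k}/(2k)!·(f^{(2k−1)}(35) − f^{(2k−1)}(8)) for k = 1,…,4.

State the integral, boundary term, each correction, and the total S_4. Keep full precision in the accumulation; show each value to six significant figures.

S_4 ≈ 0.104970

Integral: ∫_8^35 1/x^2 dx = 0.0964286.
½[f(8) + f(35)] = ½[0.0156250 + 0.000816327] = 0.00822066.
Integral + boundary = 0.104649.
Order-1 term: 1/12 · (-4.66472e-05 − (-0.00390625)) = 0.000321634.
Running total after k=1: 0.104971.
Order-2 term: −1/720 · (-4.56952e-07 − (-0.000732422)) = -1.01662e-06.
Running total after k=2: 0.104970.
Order-3 term: 1/30240 · (-1.11907e-08 − (-0.000343323)) = 1.13529e-08.
Running total after k=3: 0.104970.
Order-4 term: −1/1209600 · (-5.11574e-10 − (-0.000300407)) = -2.48352e-10.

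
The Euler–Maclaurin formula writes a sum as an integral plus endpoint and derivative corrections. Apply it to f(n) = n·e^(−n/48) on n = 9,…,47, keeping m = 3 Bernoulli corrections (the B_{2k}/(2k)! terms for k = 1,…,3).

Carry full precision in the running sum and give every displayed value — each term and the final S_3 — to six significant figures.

The integral term ∫_9^47 x·e^(−x/48) dx = 555.378.
½[f(9) + f(47)] = ½[7.46126 + 17.6543] = 12.5578.
So far: 567.936.
Correction k=1: B_{2}/2! · (f^{(1)}(47) − f^{(1)}(9)) = 1/12 · (0.00782550 − 0.673586) = -0.0554801.
Partial sum through k=1: 567.881.
Correction k=2: B_{4}/4! · (f^{(3)}(47) − f^{(3)}(9)) = −1/720 · (0.000329459 − 0.00101200) = 9.47971e-07.
Partial sum through k=2: 567.881.
Correction k=3: B_{6}/6! · (f^{(5)}(47) − f^{(5)}(9)) = 1/30240 · (2.84515e-07 − 7.51581e-07) = -1.54453e-11.

S_3 ≈ 567.881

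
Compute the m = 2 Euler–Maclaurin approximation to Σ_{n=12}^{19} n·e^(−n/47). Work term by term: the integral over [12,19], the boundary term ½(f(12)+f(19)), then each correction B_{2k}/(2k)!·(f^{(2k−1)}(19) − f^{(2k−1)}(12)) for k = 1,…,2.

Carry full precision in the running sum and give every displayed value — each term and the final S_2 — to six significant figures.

The integral term ∫_12^19 x·e^(−x/47) dx = 77.6544.
Endpoint term: (f(12) + f(19))/2 = (9.29603 + 12.6820)/2 = 10.9890.
So far: 88.6434.
k=1: B_{2}/(2)! × [f^{(1)}(19) − f^{(1)}(12)] = 1/12 × (0.397644 − 0.576881) = -0.0149365.
Running total after k=1: 88.6285.
k=2: B_{4}/(4)! × [f^{(3)}(19) − f^{(3)}(12)] = −1/720 × (0.000784333 − 0.000962526) = 2.47490e-07.

S_2 ≈ 88.6285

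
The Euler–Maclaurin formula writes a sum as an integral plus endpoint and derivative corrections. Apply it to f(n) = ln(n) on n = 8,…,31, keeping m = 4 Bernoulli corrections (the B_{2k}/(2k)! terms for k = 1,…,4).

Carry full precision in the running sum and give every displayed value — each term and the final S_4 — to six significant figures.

S_4 ≈ 69.5671

The integral term ∫_8^31 ln(x) dx = 66.8181.
Boundary: ½(f(8) + f(31)) = ½(2.07944 + 3.43399) = 2.75671.
Running total after boundary: 69.5748.
Order-1 term: 1/12 · (0.0322581 − 0.125000) = -0.00772849.
Running total after k=1: 69.5671.
Order-2 term: −1/720 · (6.71344e-05 − 0.00390625) = 5.33211e-06.
Running total after k=2: 69.5671.
Order-3 term: 1/30240 · (8.38306e-07 − 0.000732422) = -2.41926e-08.
Running total after k=3: 69.5671.
Order-4 term: −1/1209600 · (2.61698e-08 − 0.000343323) = 2.83810e-10.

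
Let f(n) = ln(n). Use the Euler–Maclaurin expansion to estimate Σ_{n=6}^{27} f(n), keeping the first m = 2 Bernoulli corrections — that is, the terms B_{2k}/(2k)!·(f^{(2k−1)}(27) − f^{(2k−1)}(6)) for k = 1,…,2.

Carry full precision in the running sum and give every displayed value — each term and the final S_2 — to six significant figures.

∫_6^27 ln(x) dx evaluates to 57.2370.
Endpoint term: (f(6) + f(27))/2 = (1.79176 + 3.29584)/2 = 2.54380.
So far: 59.7808.
Correction k=1: B_{2}/2! · (f^{(1)}(27) − f^{(1)}(6)) = 1/12 · (0.0370370 − 0.166667) = -0.0108025.
Partial sum through k=1: 59.7700.
Correction k=2: B_{4}/4! · (f^{(3)}(27) − f^{(3)}(6)) = −1/720 · (0.000101611 − 0.00925926) = 1.27190e-05.

S_2 ≈ 59.7700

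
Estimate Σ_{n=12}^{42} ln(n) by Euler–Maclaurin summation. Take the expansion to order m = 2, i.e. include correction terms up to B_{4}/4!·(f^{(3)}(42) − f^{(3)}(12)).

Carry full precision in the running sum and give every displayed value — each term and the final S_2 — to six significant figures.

Integral: ∫_12^42 ln(x) dx = 97.1632.
Boundary: ½(f(12) + f(42)) = ½(2.48491 + 3.73767) = 3.11129.
Running total after boundary: 100.275.
k=1: B_{2}/(2)! × [f^{(1)}(42) − f^{(1)}(12)] = 1/12 × (0.0238095 − 0.0833333) = -0.00496032.
After k=1: 100.270.
k=2: B_{4}/(4)! × [f^{(3)}(42) − f^{(3)}(12)] = −1/720 × (2.69949e-05 − 0.00115741) = 1.57002e-06.

S_2 ≈ 100.270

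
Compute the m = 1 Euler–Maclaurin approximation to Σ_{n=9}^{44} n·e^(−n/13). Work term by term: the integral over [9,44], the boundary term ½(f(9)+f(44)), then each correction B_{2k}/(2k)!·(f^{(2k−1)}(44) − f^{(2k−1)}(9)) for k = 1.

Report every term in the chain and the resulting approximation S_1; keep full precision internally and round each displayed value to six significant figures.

S_1 ≈ 120.985

Integral: ∫_9^44 x·e^(−x/13) dx = 118.007.
Endpoint term: (f(9) + f(44))/2 = (4.50378 + 1.49119)/2 = 2.99748.
Integral + boundary = 121.005.
k=1: B_{2}/(2)! × [f^{(1)}(44) − f^{(1)}(9)] = 1/12 × (-0.0808162 − 0.153975) = -0.0195660.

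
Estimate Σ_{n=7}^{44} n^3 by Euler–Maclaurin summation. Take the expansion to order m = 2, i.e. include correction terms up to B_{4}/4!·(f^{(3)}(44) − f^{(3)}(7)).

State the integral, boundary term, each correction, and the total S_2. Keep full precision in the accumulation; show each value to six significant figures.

S_2 ≈ 979659

∫_7^44 x^3 dx evaluates to 936424.
Boundary: ½(f(7) + f(44)) = ½(343.000 + 85184.0) = 42763.5.
Running total after boundary: 979187.
Correction k=1: B_{2}/2! · (f^{(1)}(44) − f^{(1)}(7)) = 1/12 · (5808.00 − 147.000) = 471.750.
Partial sum through k=1: 979659.
Correction k=2: B_{4}/4! · (f^{(3)}(44) − f^{(3)}(7)) = −1/720 · (6.00000 − 6.00000) = 0.00000.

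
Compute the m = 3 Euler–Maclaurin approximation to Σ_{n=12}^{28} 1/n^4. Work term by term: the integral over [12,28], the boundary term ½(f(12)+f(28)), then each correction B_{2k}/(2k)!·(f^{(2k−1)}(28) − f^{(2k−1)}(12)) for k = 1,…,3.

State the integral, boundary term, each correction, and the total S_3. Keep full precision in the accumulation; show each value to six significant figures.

S_3 ≈ 0.000203958

The integral term ∫_12^28 1/x^4 dx = 0.000177717.
Boundary: ½(f(12) + f(28)) = ½(4.82253e-05 + 1.62693e-06) = 2.49261e-05.
So far: 0.000202643.
k=1: B_{2}/(2)! × [f^{(1)}(28) − f^{(1)}(12)] = 1/12 × (-2.32418e-07 − (-1.60751e-05)) = 1.32022e-06.
After k=1: 0.000203963.
k=2: B_{4}/(4)! × [f^{(3)}(28) − f^{(3)}(12)] = −1/720 × (-8.89355e-09 − (-3.34898e-06)) = -4.63901e-09.
After k=2: 0.000203958.
k=3: B_{6}/(6)! × [f^{(5)}(28) − f^{(5)}(12)] = 1/30240 × (-6.35253e-10 − (-1.30238e-06)) = 4.30471e-11.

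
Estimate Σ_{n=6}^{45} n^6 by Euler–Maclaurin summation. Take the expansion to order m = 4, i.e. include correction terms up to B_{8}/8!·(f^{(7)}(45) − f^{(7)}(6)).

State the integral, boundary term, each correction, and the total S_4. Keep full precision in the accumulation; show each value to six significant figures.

S_4 ≈ 5.76255e+10

Integral: ∫_6^45 x^6 dx = 5.33813e+10.
½[f(6) + f(45)] = ½[46656.0 + 8.30377e+09] = 4.15191e+09.
So far: 5.75332e+10.
Correction k=1: B_{2}/2! · (f^{(1)}(45) − f^{(1)}(6)) = 1/12 · (1.10717e+09 − 46656.0) = 9.22602e+07.
After k=1: 5.76255e+10.
Correction k=2: B_{4}/4! · (f^{(3)}(45) − f^{(3)}(6)) = −1/720 · (1.09350e+07 − 25920.0) = -15151.5.
After k=2: 5.76255e+10.
Correction k=3: B_{6}/6! · (f^{(5)}(45) − f^{(5)}(6)) = 1/30240 · (32400.0 − 4320.00) = 0.928571.
After k=3: 5.76255e+10.
Correction k=4: B_{8}/8! · (f^{(7)}(45) − f^{(7)}(6)) = −1/1209600 · (0.00000 − 0.00000) = 0.00000.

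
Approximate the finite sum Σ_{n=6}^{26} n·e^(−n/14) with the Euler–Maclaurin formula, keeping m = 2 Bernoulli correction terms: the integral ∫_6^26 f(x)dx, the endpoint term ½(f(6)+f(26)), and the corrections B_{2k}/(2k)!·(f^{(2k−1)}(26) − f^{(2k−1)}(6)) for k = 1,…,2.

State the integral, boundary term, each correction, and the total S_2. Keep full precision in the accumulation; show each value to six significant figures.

∫_6^26 x·e^(−x/14) dx evaluates to 94.9768.
Boundary: ½(f(6) + f(26)) = ½(3.90863 + 4.05907) = 3.98385.
Integral + boundary = 98.9607.
Correction k=1: B_{2}/2! · (f^{(1)}(26) − f^{(1)}(6)) = 1/12 · (-0.133815 − 0.372251) = -0.0421722.
Partial sum through k=1: 98.9185.
Correction k=2: B_{4}/4! · (f^{(3)}(26) − f^{(3)}(6)) = −1/720 · (0.000910309 − 0.00854658) = 1.06059e-05.

S_2 ≈ 98.9185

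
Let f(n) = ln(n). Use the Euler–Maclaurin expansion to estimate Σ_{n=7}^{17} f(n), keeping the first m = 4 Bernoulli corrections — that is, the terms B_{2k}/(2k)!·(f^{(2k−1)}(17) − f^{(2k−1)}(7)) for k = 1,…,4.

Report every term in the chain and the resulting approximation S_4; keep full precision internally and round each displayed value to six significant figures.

S_4 ≈ 26.9258

∫_7^17 ln(x) dx evaluates to 24.5433.
Endpoint term: (f(7) + f(17))/2 = (1.94591 + 2.83321)/2 = 2.38956.
Integral + boundary = 26.9328.
k=1: B_{2}/(2)! × [f^{(1)}(17) − f^{(1)}(7)] = 1/12 × (0.0588235 − 0.142857) = -0.00700280.
Running total after k=1: 26.9258.
k=2: B_{4}/(4)! × [f^{(3)}(17) − f^{(3)}(7)] = −1/720 × (0.000407083 − 0.00583090) = 7.53308e-06.
Running total after k=2: 26.9258.
k=3: B_{6}/(6)! × [f^{(5)}(17) − f^{(5)}(7)] = 1/30240 × (1.69031e-05 − 0.00142798) = -4.66625e-08.
Running total after k=3: 26.9258.
k=4: B_{8}/(8)! × [f^{(7)}(17) − f^{(7)}(7)] = −1/1209600 × (1.75465e-06 − 0.000874271) = 7.21327e-10.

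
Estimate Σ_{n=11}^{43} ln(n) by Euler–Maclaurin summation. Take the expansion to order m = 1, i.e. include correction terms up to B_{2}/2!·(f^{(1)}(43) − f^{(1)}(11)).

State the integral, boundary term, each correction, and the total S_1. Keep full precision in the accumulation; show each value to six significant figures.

The integral term ∫_11^43 ln(x) dx = 103.355.
Boundary: ½(f(11) + f(43)) = ½(2.39790 + 3.76120) = 3.07955.
Running total after boundary: 106.434.
Correction k=1: B_{2}/2! · (f^{(1)}(43) − f^{(1)}(11)) = 1/12 · (0.0232558 − 0.0909091) = -0.00563777.

S_1 ≈ 106.429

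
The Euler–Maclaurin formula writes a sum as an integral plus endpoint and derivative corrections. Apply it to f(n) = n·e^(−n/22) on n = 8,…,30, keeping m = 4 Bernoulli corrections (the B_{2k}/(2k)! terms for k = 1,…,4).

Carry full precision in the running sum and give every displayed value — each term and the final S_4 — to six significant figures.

The integral term ∫_8^30 x·e^(−x/22) dx = 166.241.
Boundary: ½(f(8) + f(30)) = ½(5.56115 + 7.67187) = 6.61651.
Running total after boundary: 172.857.
Correction k=1: B_{2}/2! · (f^{(1)}(30) − f^{(1)}(8)) = 1/12 · (-0.0929924 − 0.442364) = -0.0446131.
Partial sum through k=1: 172.813.
Correction k=2: B_{4}/4! · (f^{(3)}(30) − f^{(3)}(8)) = −1/720 · (0.000864599 − 0.00378647) = 4.05816e-06.
Partial sum through k=2: 172.813.
Correction k=3: B_{6}/6! · (f^{(5)}(30) − f^{(5)}(8)) = 1/30240 · (3.96969e-06 − 1.37582e-05) = -3.23694e-10.
Partial sum through k=3: 172.813.
Correction k=4: B_{8}/8! · (f^{(7)}(30) − f^{(7)}(8)) = −1/1209600 · (1.27129e-08 − 4.06882e-08) = 2.31278e-14.

S_4 ≈ 172.813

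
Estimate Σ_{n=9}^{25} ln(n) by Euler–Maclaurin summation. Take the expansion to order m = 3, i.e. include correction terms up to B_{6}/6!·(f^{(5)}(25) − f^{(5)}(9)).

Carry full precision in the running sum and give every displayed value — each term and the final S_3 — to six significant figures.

S_3 ≈ 47.3990

Integral: ∫_9^25 ln(x) dx = 44.6969.
Endpoint term: (f(9) + f(25))/2 = (2.19722 + 3.21888)/2 = 2.70805.
So far: 47.4049.
k=1: B_{2}/(2)! × [f^{(1)}(25) − f^{(1)}(9)] = 1/12 × (0.0400000 − 0.111111) = -0.00592593.
After k=1: 47.3990.
k=2: B_{4}/(4)! × [f^{(3)}(25) − f^{(3)}(9)] = −1/720 × (0.000128000 − 0.00274348) = 3.63262e-06.
After k=2: 47.3990.
k=3: B_{6}/(6)! × [f^{(5)}(25) − f^{(5)}(9)] = 1/30240 × (2.45760e-06 − 0.000406442) = -1.33593e-08.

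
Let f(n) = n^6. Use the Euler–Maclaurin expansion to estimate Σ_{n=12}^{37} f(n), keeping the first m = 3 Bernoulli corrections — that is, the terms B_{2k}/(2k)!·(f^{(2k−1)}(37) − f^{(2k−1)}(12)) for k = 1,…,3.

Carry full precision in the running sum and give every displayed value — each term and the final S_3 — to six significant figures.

∫_12^37 x^6 dx evaluates to 1.35566e+10.
½[f(12) + f(37)] = ½[2.98598e+06 + 2.56573e+09] = 1.28436e+09.
Integral + boundary = 1.48409e+10.
Correction k=1: B_{2}/2! · (f^{(1)}(37) − f^{(1)}(12)) = 1/12 · (4.16064e+08 − 1.49299e+06) = 3.45476e+07.
After k=1: 1.48755e+10.
Correction k=2: B_{4}/4! · (f^{(3)}(37) − f^{(3)}(12)) = −1/720 · (6.07836e+06 − 207360) = -8154.17.
After k=2: 1.48755e+10.
Correction k=3: B_{6}/6! · (f^{(5)}(37) − f^{(5)}(12)) = 1/30240 · (26640.0 − 8640.00) = 0.595238.

S_3 ≈ 1.48755e+10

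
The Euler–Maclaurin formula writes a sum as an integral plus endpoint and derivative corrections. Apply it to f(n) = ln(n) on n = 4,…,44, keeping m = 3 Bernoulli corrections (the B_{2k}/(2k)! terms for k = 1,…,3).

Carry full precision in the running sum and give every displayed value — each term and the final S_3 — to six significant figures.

S_3 ≈ 123.526

Integral: ∫_4^44 ln(x) dx = 120.959.
½[f(4) + f(44)] = ½[1.38629 + 3.78419] = 2.58524.
So far: 123.544.
Correction k=1: B_{2}/2! · (f^{(1)}(44) − f^{(1)}(4)) = 1/12 · (0.0227273 − 0.250000) = -0.0189394.
Running total after k=1: 123.525.
Correction k=2: B_{4}/4! · (f^{(3)}(44) − f^{(3)}(4)) = −1/720 · (2.34786e-05 − 0.0312500) = 4.33702e-05.
Running total after k=2: 123.526.
Correction k=3: B_{6}/6! · (f^{(5)}(44) − f^{(5)}(4)) = 1/30240 · (1.45528e-07 − 0.0234375) = -7.75045e-07.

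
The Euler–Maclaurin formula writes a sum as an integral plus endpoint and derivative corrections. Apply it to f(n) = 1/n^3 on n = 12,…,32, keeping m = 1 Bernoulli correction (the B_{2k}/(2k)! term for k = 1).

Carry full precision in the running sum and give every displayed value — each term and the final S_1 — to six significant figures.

Integral: ∫_12^32 1/x^3 dx = 0.00298394.
Endpoint term: (f(12) + f(32))/2 = (0.000578704 + 3.05176e-05)/2 = 0.000304611.
Running total after boundary: 0.00328855.
Correction k=1: B_{2}/2! · (f^{(1)}(32) − f^{(1)}(12)) = 1/12 · (-2.86102e-06 − (-0.000144676)) = 1.18179e-05.

S_1 ≈ 0.00330037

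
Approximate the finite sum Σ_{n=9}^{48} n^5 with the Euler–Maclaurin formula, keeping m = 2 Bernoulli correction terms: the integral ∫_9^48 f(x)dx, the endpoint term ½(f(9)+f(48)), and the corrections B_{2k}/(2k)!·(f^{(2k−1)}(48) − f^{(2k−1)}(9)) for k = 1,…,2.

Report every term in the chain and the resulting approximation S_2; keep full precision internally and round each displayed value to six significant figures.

Integral: ∫_9^48 x^5 dx = 2.03834e+09.
Boundary: ½(f(9) + f(48)) = ½(59049.0 + 2.54804e+08) = 1.27432e+08.
So far: 2.16577e+09.
Order-1 term: 1/12 · (2.65421e+07 − 32805.0) = 2.20911e+06.
Running total after k=1: 2.16798e+09.
Order-2 term: −1/720 · (138240 − 4860.00) = -185.250.

S_2 ≈ 2.16798e+09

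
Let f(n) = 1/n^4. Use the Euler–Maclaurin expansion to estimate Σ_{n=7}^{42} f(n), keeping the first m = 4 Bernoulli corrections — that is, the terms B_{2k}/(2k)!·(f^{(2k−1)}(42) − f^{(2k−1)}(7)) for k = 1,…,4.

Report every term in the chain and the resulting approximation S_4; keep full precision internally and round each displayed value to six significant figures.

S_4 ≈ 0.00119536

∫_7^42 1/x^4 dx evaluates to 0.000967318.
½[f(7) + f(42)] = ½[0.000416493 + 3.21368e-07] = 0.000208407.
Integral + boundary = 0.00117573.
Order-1 term: 1/12 · (-3.06065e-08 − (-0.000237996)) = 1.98305e-05.
Running total after k=1: 0.00119556.
Order-2 term: −1/720 · (-5.20519e-10 − (-0.000145712)) = -2.02377e-07.
Running total after k=2: 0.00119535.
Order-3 term: 1/30240 · (-1.65244e-11 − (-0.000166528)) = 5.50687e-09.
Running total after k=3: 0.00119536.
Order-4 term: −1/1209600 · (-8.43082e-13 − (-0.000305868)) = -2.52867e-10.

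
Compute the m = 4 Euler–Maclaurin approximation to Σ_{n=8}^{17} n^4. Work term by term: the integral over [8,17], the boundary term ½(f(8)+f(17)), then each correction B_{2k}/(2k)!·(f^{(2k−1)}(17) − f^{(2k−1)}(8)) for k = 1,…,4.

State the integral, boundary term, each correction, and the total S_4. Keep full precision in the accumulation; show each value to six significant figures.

S_4 ≈ 322693

The integral term ∫_8^17 x^4 dx = 277418.
½[f(8) + f(17)] = ½[4096.00 + 83521.0] = 43808.5.
Running total after boundary: 321226.
Order-1 term: 1/12 · (19652.0 − 2048.00) = 1467.00.
Running total after k=1: 322693.
Order-2 term: −1/720 · (408.000 − 192.000) = -0.300000.
Running total after k=2: 322693.
Order-3 term: 1/30240 · (0.00000 − 0.00000) = 0.00000.
Running total after k=3: 322693.
Order-4 term: −1/1209600 · (0.00000 − 0.00000) = 0.00000.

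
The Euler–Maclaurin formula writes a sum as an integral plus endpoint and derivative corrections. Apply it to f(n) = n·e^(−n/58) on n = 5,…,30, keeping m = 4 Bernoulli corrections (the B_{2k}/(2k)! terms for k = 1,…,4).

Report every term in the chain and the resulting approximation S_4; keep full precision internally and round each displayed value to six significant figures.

The integral term ∫_5^30 x·e^(−x/58) dx = 309.380.
Boundary: ½(f(5) + f(30)) = ½(4.58702 + 17.8849) = 11.2360.
Integral + boundary = 320.616.
Order-1 term: 1/12 · (0.287803 − 0.838318) = -0.0458763.
Partial sum through k=1: 320.570.
Order-2 term: −1/720 · (0.000439991 − 0.000794627) = 4.92551e-07.
Partial sum through k=2: 320.570.
Order-3 term: 1/30240 · (2.36156e-07 − 3.98351e-07) = -5.36360e-12.
Partial sum through k=3: 320.570.
Order-4 term: −1/1209600 · (1.01521e-10 − 1.66613e-10) = 5.38128e-17.

S_4 ≈ 320.570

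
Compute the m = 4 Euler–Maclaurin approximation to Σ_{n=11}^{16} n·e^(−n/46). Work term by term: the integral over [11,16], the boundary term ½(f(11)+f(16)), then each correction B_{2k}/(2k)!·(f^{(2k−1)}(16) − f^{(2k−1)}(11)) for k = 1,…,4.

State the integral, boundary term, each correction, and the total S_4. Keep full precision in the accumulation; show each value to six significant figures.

S_4 ≈ 60.1567

The integral term ∫_11^16 x·e^(−x/46) dx = 50.1883.
½[f(11) + f(16)] = ½[8.66043 + 11.2995] = 9.97999.
Integral + boundary = 60.1683.
k=1: B_{2}/(2)! × [f^{(1)}(16) − f^{(1)}(11)] = 1/12 × (0.460579 − 0.599042) = -0.0115385.
Partial sum through k=1: 60.1567.
k=2: B_{4}/(4)! × [f^{(3)}(16) − f^{(3)}(11)] = −1/720 × (0.000885171 − 0.00102725) = 1.97335e-07.
Partial sum through k=2: 60.1567.
k=3: B_{6}/(6)! × [f^{(5)}(16) − f^{(5)}(11)] = 1/30240 × (7.33780e-07 − 8.37147e-07) = -3.41825e-12.
Partial sum through k=3: 60.1567.
k=4: B_{8}/(8)! × [f^{(7)}(16) − f^{(7)}(11)] = −1/1209600 × (4.95858e-10 − 5.61827e-10) = 5.45375e-17.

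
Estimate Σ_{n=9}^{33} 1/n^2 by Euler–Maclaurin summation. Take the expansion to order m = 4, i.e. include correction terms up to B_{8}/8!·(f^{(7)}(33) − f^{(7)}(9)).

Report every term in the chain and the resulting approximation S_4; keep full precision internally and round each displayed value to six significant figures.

∫_9^33 1/x^2 dx evaluates to 0.0808081.
Boundary: ½(f(9) + f(33)) = ½(0.0123457 + 0.000918274) = 0.00663198.
Integral + boundary = 0.0874401.
Correction k=1: B_{2}/2! · (f^{(1)}(33) − f^{(1)}(9)) = 1/12 · (-5.56529e-05 − (-0.00274348)) = 0.000223986.
After k=1: 0.0876640.
Correction k=2: B_{4}/4! · (f^{(3)}(33) − f^{(3)}(9)) = −1/720 · (-6.13256e-07 − (-0.000406442)) = -5.63651e-07.
After k=2: 0.0876635.
Correction k=3: B_{6}/6! · (f^{(5)}(33) − f^{(5)}(9)) = 1/30240 · (-1.68941e-08 − (-0.000150534)) = 4.97742e-09.
After k=3: 0.0876635.
Correction k=4: B_{8}/8! · (f^{(7)}(33) − f^{(7)}(9)) = −1/1209600 · (-8.68750e-10 − (-0.000104073)) = -8.60384e-11.

S_4 ≈ 0.0876635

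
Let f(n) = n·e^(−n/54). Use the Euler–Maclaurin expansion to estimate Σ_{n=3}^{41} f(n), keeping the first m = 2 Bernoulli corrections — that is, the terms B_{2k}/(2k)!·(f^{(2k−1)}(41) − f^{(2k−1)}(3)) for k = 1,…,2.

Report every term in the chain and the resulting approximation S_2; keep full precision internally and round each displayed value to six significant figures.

S_2 ≈ 521.705

The integral term ∫_3^41 x·e^(−x/54) dx = 510.757.
½[f(3) + f(41)] = ½[2.83788 + 19.1885] = 11.0132.
So far: 521.770.
Correction k=1: B_{2}/2! · (f^{(1)}(41) − f^{(1)}(3)) = 1/12 · (0.112670 − 0.893406) = -0.0650614.
Running total after k=1: 521.705.
Correction k=2: B_{4}/4! · (f^{(3)}(41) − f^{(3)}(3)) = −1/720 · (0.000359635 − 0.000955187) = 8.27155e-07.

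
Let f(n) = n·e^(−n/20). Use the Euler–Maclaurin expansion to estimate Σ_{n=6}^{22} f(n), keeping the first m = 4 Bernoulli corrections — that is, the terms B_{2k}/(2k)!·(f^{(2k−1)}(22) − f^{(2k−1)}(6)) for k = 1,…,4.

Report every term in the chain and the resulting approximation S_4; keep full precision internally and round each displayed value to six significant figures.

S_4 ≈ 111.452

∫_6^22 x·e^(−x/20) dx evaluates to 105.614.
½[f(6) + f(22)] = ½[4.44491 + 7.32316] = 5.88404.
Running total after boundary: 111.498.
Order-1 term: 1/12 · (-0.0332871 − 0.518573) = -0.0459883.
Running total after k=1: 111.452.
Order-2 term: −1/720 · (0.00158114 − 0.00500052) = 4.74915e-06.
Running total after k=2: 111.452.
Order-3 term: 1/30240 · (8.11373e-06 − 2.17615e-05) = -4.51316e-10.
Running total after k=3: 111.452.
Order-4 term: −1/1209600 · (3.06866e-08 − 7.75544e-08) = 3.87466e-14.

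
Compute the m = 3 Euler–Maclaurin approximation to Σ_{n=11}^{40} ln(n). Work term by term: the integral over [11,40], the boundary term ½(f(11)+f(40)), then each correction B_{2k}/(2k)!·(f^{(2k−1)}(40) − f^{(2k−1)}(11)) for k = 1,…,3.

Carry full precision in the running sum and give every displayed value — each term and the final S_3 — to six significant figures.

∫_11^40 ln(x) dx evaluates to 92.1783.
Endpoint term: (f(11) + f(40))/2 = (2.39790 + 3.68888)/2 = 3.04339.
So far: 95.2217.
k=1: B_{2}/(2)! × [f^{(1)}(40) − f^{(1)}(11)] = 1/12 × (0.0250000 − 0.0909091) = -0.00549242.
Partial sum through k=1: 95.2162.
k=2: B_{4}/(4)! × [f^{(3)}(40) − f^{(3)}(11)] = −1/720 × (3.12500e-05 − 0.00150263) = 2.04358e-06.
Partial sum through k=2: 95.2162.
k=3: B_{6}/(6)! × [f^{(5)}(40) − f^{(5)}(11)] = 1/30240 × (2.34375e-07 − 0.000149021) = -4.92020e-09.

S_3 ≈ 95.2162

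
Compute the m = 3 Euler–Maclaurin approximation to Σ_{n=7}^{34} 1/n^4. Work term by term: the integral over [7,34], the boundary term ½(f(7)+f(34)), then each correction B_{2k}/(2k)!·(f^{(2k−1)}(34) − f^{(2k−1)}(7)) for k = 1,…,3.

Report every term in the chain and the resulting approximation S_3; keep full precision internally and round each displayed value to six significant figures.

The integral term ∫_7^34 1/x^4 dx = 0.000963336.
Boundary: ½(f(7) + f(34)) = ½(0.000416493 + 7.48315e-07) = 0.000208621.
So far: 0.00117196.
Correction k=1: B_{2}/2! · (f^{(1)}(34) − f^{(1)}(7)) = 1/12 · (-8.80370e-08 − (-0.000237996)) = 1.98257e-05.
After k=1: 0.00119178.
Correction k=2: B_{4}/4! · (f^{(3)}(34) − f^{(3)}(7)) = −1/720 · (-2.28470e-09 − (-0.000145712)) = -2.02374e-07.
After k=2: 0.00119158.
Correction k=3: B_{6}/6! · (f^{(5)}(34) − f^{(5)}(7)) = 1/30240 · (-1.10677e-10 − (-0.000166528)) = 5.50687e-09.

S_3 ≈ 0.00119159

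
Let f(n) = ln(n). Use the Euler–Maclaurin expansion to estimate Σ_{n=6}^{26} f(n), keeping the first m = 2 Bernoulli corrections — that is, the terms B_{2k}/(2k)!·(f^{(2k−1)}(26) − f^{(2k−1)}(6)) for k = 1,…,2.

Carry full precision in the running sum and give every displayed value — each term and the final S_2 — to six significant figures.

S_2 ≈ 56.4742

Integral: ∫_6^26 ln(x) dx = 53.9600.
Boundary: ½(f(6) + f(26)) = ½(1.79176 + 3.25810) = 2.52493.
Running total after boundary: 56.4849.
Order-1 term: 1/12 · (0.0384615 − 0.166667) = -0.0106838.
Partial sum through k=1: 56.4742.
Order-2 term: −1/720 · (0.000113792 − 0.00925926) = 1.27020e-05.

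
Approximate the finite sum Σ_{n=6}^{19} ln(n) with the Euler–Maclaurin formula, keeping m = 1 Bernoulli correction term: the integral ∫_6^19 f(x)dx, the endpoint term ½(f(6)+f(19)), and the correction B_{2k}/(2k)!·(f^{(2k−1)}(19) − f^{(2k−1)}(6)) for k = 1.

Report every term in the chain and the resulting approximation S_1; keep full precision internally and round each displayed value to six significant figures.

S_1 ≈ 34.5524

Integral: ∫_6^19 ln(x) dx = 32.1938.
½[f(6) + f(19)] = ½[1.79176 + 2.94444] = 2.36810.
Integral + boundary = 34.5619.
Correction k=1: B_{2}/2! · (f^{(1)}(19) − f^{(1)}(6)) = 1/12 · (0.0526316 − 0.166667) = -0.00950292.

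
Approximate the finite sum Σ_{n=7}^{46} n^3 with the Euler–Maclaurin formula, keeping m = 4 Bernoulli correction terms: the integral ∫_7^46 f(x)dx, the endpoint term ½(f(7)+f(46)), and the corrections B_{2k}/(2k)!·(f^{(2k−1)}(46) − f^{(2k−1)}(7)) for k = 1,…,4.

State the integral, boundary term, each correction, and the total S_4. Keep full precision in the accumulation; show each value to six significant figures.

The integral term ∫_7^46 x^3 dx = 1.11876e+06.
Endpoint term: (f(7) + f(46))/2 = (343.000 + 97336.0)/2 = 48839.5.
Running total after boundary: 1.16760e+06.
Correction k=1: B_{2}/2! · (f^{(1)}(46) − f^{(1)}(7)) = 1/12 · (6348.00 − 147.000) = 516.750.
Partial sum through k=1: 1.16812e+06.
Correction k=2: B_{4}/4! · (f^{(3)}(46) − f^{(3)}(7)) = −1/720 · (6.00000 − 6.00000) = 0.00000.
Partial sum through k=2: 1.16812e+06.
Correction k=3: B_{6}/6! · (f^{(5)}(46) − f^{(5)}(7)) = 1/30240 · (0.00000 − 0.00000) = 0.00000.
Partial sum through k=3: 1.16812e+06.
Correction k=4: B_{8}/8! · (f^{(7)}(46) − f^{(7)}(7)) = −1/1209600 · (0.00000 − 0.00000) = 0.00000.

S_4 ≈ 1.16812e+06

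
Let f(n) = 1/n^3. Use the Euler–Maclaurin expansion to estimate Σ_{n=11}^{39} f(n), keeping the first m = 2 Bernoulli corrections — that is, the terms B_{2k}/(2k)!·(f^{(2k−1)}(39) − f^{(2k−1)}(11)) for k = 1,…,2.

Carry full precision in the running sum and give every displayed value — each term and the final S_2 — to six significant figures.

∫_11^39 1/x^3 dx evaluates to 0.00380350.
Endpoint term: (f(11) + f(39))/2 = (0.000751315 + 1.68580e-05)/2 = 0.000384086.
Running total after boundary: 0.00418759.
Correction k=1: B_{2}/2! · (f^{(1)}(39) − f^{(1)}(11)) = 1/12 · (-1.29677e-06 − (-0.000204904)) = 1.69673e-05.
After k=1: 0.00420455.
Correction k=2: B_{4}/4! · (f^{(3)}(39) − f^{(3)}(11)) = −1/720 · (-1.70515e-08 − (-3.38684e-05)) = -4.70158e-08.

S_2 ≈ 0.00420451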